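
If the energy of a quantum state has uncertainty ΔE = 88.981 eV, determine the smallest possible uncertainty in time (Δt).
3.699 as

Using the energy-time uncertainty principle:
ΔEΔt ≥ ℏ/2

The minimum uncertainty in time is:
Δt_min = ℏ/(2ΔE)
Δt_min = (1.055e-34 J·s) / (2 × 1.426e-17 J)
Δt_min = 3.699e-18 s = 3.699 as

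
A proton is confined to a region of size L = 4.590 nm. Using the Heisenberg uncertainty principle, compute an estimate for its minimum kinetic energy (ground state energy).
246.223 neV

Using the uncertainty principle to estimate ground state energy:

1. The position uncertainty is approximately the confinement size:
   Δx ≈ L = 4.590e-09 m

2. From ΔxΔp ≥ ℏ/2, the minimum momentum uncertainty is:
   Δp ≈ ℏ/(2L) = 1.149e-26 kg·m/s

3. The kinetic energy is approximately:
   KE ≈ (Δp)²/(2m) = (1.149e-26)²/(2 × 1.673e-27 kg)
   KE ≈ 3.945e-26 J = 246.223 neV

This is an order-of-magnitude estimate of the ground state energy.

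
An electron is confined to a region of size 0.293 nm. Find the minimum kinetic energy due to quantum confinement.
110.950 meV

Using the uncertainty principle:

1. Position uncertainty: Δx ≈ 2.930e-10 m
2. Minimum momentum uncertainty: Δp = ℏ/(2Δx) = 1.800e-25 kg·m/s
3. Minimum kinetic energy:
   KE = (Δp)²/(2m) = (1.800e-25)²/(2 × 9.109e-31 kg)
   KE = 1.778e-20 J = 110.950 meV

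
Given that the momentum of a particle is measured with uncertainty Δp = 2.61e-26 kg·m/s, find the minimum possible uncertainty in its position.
2.020 nm

Using the Heisenberg uncertainty principle:
ΔxΔp ≥ ℏ/2

The minimum uncertainty in position is:
Δx_min = ℏ/(2Δp)
Δx_min = (1.055e-34 J·s) / (2 × 2.610e-26 kg·m/s)
Δx_min = 2.020e-09 m = 2.020 nm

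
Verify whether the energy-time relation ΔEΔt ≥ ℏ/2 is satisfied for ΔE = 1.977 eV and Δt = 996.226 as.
Yes, it satisfies the uncertainty relation.

Calculate the product ΔEΔt:
ΔE = 1.977 eV = 3.168e-19 J
ΔEΔt = (3.168e-19 J) × (9.962e-16 s)
ΔEΔt = 3.156e-34 J·s

Compare to the minimum allowed value ℏ/2:
ℏ/2 = 5.273e-35 J·s

Since ΔEΔt = 3.156e-34 J·s ≥ 5.273e-35 J·s = ℏ/2,
this satisfies the uncertainty relation.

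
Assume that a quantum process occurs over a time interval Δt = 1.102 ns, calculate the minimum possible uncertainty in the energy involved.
298.644 neV

Using the energy-time uncertainty principle:
ΔEΔt ≥ ℏ/2

The minimum uncertainty in energy is:
ΔE_min = ℏ/(2Δt)
ΔE_min = (1.055e-34 J·s) / (2 × 1.102e-09 s)
ΔE_min = 4.785e-26 J = 298.644 neV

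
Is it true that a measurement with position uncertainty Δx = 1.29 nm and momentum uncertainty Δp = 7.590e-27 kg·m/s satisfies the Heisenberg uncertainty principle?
No, it violates the uncertainty principle (impossible measurement).

Calculate the product ΔxΔp:
ΔxΔp = (1.290e-09 m) × (7.590e-27 kg·m/s)
ΔxΔp = 9.791e-36 J·s

Compare to the minimum allowed value ℏ/2:
ℏ/2 = 5.273e-35 J·s

Since ΔxΔp = 9.791e-36 J·s < 5.273e-35 J·s = ℏ/2,
the measurement violates the uncertainty principle.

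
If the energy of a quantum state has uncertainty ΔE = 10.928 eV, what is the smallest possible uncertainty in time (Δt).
30.116 as

Using the energy-time uncertainty principle:
ΔEΔt ≥ ℏ/2

The minimum uncertainty in time is:
Δt_min = ℏ/(2ΔE)
Δt_min = (1.055e-34 J·s) / (2 × 1.751e-18 J)
Δt_min = 3.012e-17 s = 30.116 as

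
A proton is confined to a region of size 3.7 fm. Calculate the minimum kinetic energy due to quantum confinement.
378.923 keV

Using the uncertainty principle:

1. Position uncertainty: Δx ≈ 3.700e-15 m
2. Minimum momentum uncertainty: Δp = ℏ/(2Δx) = 1.425e-20 kg·m/s
3. Minimum kinetic energy:
   KE = (Δp)²/(2m) = (1.425e-20)²/(2 × 1.673e-27 kg)
   KE = 6.071e-14 J = 378.923 keV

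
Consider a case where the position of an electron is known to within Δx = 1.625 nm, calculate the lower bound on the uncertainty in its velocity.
35.621 km/s

Using the Heisenberg uncertainty principle and Δp = mΔv:
ΔxΔp ≥ ℏ/2
Δx(mΔv) ≥ ℏ/2

The minimum uncertainty in velocity is:
Δv_min = ℏ/(2mΔx)
Δv_min = (1.055e-34 J·s) / (2 × 9.109e-31 kg × 1.625e-09 m)
Δv_min = 3.562e+04 m/s = 35.621 km/s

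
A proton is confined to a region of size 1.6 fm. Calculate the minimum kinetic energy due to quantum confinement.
2.026 MeV

Using the uncertainty principle:

1. Position uncertainty: Δx ≈ 1.600e-15 m
2. Minimum momentum uncertainty: Δp = ℏ/(2Δx) = 3.296e-20 kg·m/s
3. Minimum kinetic energy:
   KE = (Δp)²/(2m) = (3.296e-20)²/(2 × 1.673e-27 kg)
   KE = 3.247e-13 J = 2.026 MeV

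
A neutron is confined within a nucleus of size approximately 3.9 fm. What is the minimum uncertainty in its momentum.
1.352 × 10^-20 kg·m/s

Using the Heisenberg uncertainty principle:
ΔxΔp ≥ ℏ/2

With Δx ≈ L = 3.900e-15 m (the confinement size):
Δp_min = ℏ/(2Δx)
Δp_min = (1.055e-34 J·s) / (2 × 3.900e-15 m)
Δp_min = 1.352e-20 kg·m/s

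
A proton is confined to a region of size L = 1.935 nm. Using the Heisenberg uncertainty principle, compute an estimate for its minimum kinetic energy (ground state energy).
1.385 μeV

Using the uncertainty principle to estimate ground state energy:

1. The position uncertainty is approximately the confinement size:
   Δx ≈ L = 1.935e-09 m

2. From ΔxΔp ≥ ℏ/2, the minimum momentum uncertainty is:
   Δp ≈ ℏ/(2L) = 2.725e-26 kg·m/s

3. The kinetic energy is approximately:
   KE ≈ (Δp)²/(2m) = (2.725e-26)²/(2 × 1.673e-27 kg)
   KE ≈ 2.220e-25 J = 1.385 μeV

This is an order-of-magnitude estimate of the ground state energy.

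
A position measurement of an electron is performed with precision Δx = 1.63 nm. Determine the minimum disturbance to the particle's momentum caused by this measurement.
3.235 × 10^-26 kg·m/s

The uncertainty principle implies that measuring position disturbs momentum:
ΔxΔp ≥ ℏ/2

When we measure position with precision Δx, we necessarily introduce a momentum uncertainty:
Δp ≥ ℏ/(2Δx)
Δp_min = (1.055e-34 J·s) / (2 × 1.630e-09 m)
Δp_min = 3.235e-26 kg·m/s

The more precisely we measure position, the greater the momentum disturbance.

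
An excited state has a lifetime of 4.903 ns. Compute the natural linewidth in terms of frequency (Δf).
16.230 MHz

Using the energy-time uncertainty principle and E = hf:
ΔEΔt ≥ ℏ/2
hΔf·Δt ≥ ℏ/2

The minimum frequency uncertainty is:
Δf = ℏ/(2hτ) = 1/(4πτ)
Δf = 1/(4π × 4.903e-09 s)
Δf = 1.623e+07 Hz = 16.230 MHz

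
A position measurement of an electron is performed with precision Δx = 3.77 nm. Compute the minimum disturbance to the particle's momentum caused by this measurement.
1.399 × 10^-26 kg·m/s

The uncertainty principle implies that measuring position disturbs momentum:
ΔxΔp ≥ ℏ/2

When we measure position with precision Δx, we necessarily introduce a momentum uncertainty:
Δp ≥ ℏ/(2Δx)
Δp_min = (1.055e-34 J·s) / (2 × 3.770e-09 m)
Δp_min = 1.399e-26 kg·m/s

The more precisely we measure position, the greater the momentum disturbance.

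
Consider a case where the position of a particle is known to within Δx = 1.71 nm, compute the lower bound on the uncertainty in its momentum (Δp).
3.084 × 10^-26 kg·m/s

Using the Heisenberg uncertainty principle:
ΔxΔp ≥ ℏ/2

The minimum uncertainty in momentum is:
Δp_min = ℏ/(2Δx)
Δp_min = (1.055e-34 J·s) / (2 × 1.710e-09 m)
Δp_min = 3.084e-26 kg·m/s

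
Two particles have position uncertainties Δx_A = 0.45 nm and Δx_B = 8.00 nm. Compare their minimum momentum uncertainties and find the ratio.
Particle A has the larger minimum momentum uncertainty, by a factor of 17.78.

For each particle, the minimum momentum uncertainty is Δp_min = ℏ/(2Δx):

Particle A: Δp_A = ℏ/(2×4.500e-10 m) = 1.172e-25 kg·m/s
Particle B: Δp_B = ℏ/(2×8.000e-09 m) = 6.591e-27 kg·m/s

Ratio: Δp_A/Δp_B = 17.78

Since Δp_min ∝ 1/Δx, the particle with smaller position uncertainty (A) has larger momentum uncertainty.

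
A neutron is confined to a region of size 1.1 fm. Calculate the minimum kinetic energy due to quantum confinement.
4.281 MeV

Using the uncertainty principle:

1. Position uncertainty: Δx ≈ 1.100e-15 m
2. Minimum momentum uncertainty: Δp = ℏ/(2Δx) = 4.794e-20 kg·m/s
3. Minimum kinetic energy:
   KE = (Δp)²/(2m) = (4.794e-20)²/(2 × 1.675e-27 kg)
   KE = 6.859e-13 J = 4.281 MeV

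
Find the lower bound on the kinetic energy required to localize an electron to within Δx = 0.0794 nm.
1.511 eV

Localizing a particle requires giving it sufficient momentum uncertainty:

1. From uncertainty principle: Δp ≥ ℏ/(2Δx)
   Δp_min = (1.055e-34 J·s) / (2 × 7.940e-11 m)
   Δp_min = 6.641e-25 kg·m/s

2. This momentum uncertainty corresponds to kinetic energy:
   KE ≈ (Δp)²/(2m) = (6.641e-25)²/(2 × 9.109e-31 kg)
   KE = 2.421e-19 J = 1.511 eV

Tighter localization requires more energy.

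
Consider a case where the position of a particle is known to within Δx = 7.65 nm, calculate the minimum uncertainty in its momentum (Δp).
6.893 × 10^-27 kg·m/s

Using the Heisenberg uncertainty principle:
ΔxΔp ≥ ℏ/2

The minimum uncertainty in momentum is:
Δp_min = ℏ/(2Δx)
Δp_min = (1.055e-34 J·s) / (2 × 7.650e-09 m)
Δp_min = 6.893e-27 kg·m/s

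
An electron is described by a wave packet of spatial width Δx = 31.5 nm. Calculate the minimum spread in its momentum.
1.674 × 10^-27 kg·m/s

For a wave packet, the spatial width Δx and momentum spread Δp are related by the uncertainty principle:
ΔxΔp ≥ ℏ/2

The minimum momentum spread is:
Δp_min = ℏ/(2Δx)
Δp_min = (1.055e-34 J·s) / (2 × 3.150e-08 m)
Δp_min = 1.674e-27 kg·m/s

A wave packet cannot have both a well-defined position and well-defined momentum.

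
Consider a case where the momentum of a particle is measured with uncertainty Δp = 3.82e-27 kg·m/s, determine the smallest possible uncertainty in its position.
13.803 nm

Using the Heisenberg uncertainty principle:
ΔxΔp ≥ ℏ/2

The minimum uncertainty in position is:
Δx_min = ℏ/(2Δp)
Δx_min = (1.055e-34 J·s) / (2 × 3.820e-27 kg·m/s)
Δx_min = 1.380e-08 m = 13.803 nm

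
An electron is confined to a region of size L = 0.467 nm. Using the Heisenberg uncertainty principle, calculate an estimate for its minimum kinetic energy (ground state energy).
43.675 meV

Using the uncertainty principle to estimate ground state energy:

1. The position uncertainty is approximately the confinement size:
   Δx ≈ L = 4.670e-10 m

2. From ΔxΔp ≥ ℏ/2, the minimum momentum uncertainty is:
   Δp ≈ ℏ/(2L) = 1.129e-25 kg·m/s

3. The kinetic energy is approximately:
   KE ≈ (Δp)²/(2m) = (1.129e-25)²/(2 × 9.109e-31 kg)
   KE ≈ 6.997e-21 J = 43.675 meV

This is an order-of-magnitude estimate of the ground state energy.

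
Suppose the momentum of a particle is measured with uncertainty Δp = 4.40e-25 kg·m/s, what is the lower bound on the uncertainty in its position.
119.838 pm

Using the Heisenberg uncertainty principle:
ΔxΔp ≥ ℏ/2

The minimum uncertainty in position is:
Δx_min = ℏ/(2Δp)
Δx_min = (1.055e-34 J·s) / (2 × 4.400e-25 kg·m/s)
Δx_min = 1.198e-10 m = 119.838 pm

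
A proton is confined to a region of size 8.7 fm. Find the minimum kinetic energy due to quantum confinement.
68.536 keV

Using the uncertainty principle:

1. Position uncertainty: Δx ≈ 8.700e-15 m
2. Minimum momentum uncertainty: Δp = ℏ/(2Δx) = 6.061e-21 kg·m/s
3. Minimum kinetic energy:
   KE = (Δp)²/(2m) = (6.061e-21)²/(2 × 1.673e-27 kg)
   KE = 1.098e-14 J = 68.536 keV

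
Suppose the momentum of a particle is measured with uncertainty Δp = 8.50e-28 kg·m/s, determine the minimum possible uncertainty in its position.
62.034 nm

Using the Heisenberg uncertainty principle:
ΔxΔp ≥ ℏ/2

The minimum uncertainty in position is:
Δx_min = ℏ/(2Δp)
Δx_min = (1.055e-34 J·s) / (2 × 8.500e-28 kg·m/s)
Δx_min = 6.203e-08 m = 62.034 nm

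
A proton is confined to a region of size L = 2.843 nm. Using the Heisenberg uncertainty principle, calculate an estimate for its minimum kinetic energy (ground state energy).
641.801 neV

Using the uncertainty principle to estimate ground state energy:

1. The position uncertainty is approximately the confinement size:
   Δx ≈ L = 2.843e-09 m

2. From ΔxΔp ≥ ℏ/2, the minimum momentum uncertainty is:
   Δp ≈ ℏ/(2L) = 1.855e-26 kg·m/s

3. The kinetic energy is approximately:
   KE ≈ (Δp)²/(2m) = (1.855e-26)²/(2 × 1.673e-27 kg)
   KE ≈ 1.028e-25 J = 641.801 neV

This is an order-of-magnitude estimate of the ground state energy.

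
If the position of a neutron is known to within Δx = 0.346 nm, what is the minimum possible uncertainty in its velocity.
90.986 m/s

Using the Heisenberg uncertainty principle and Δp = mΔv:
ΔxΔp ≥ ℏ/2
Δx(mΔv) ≥ ℏ/2

The minimum uncertainty in velocity is:
Δv_min = ℏ/(2mΔx)
Δv_min = (1.055e-34 J·s) / (2 × 1.675e-27 kg × 3.460e-10 m)
Δv_min = 9.099e+01 m/s = 90.986 m/s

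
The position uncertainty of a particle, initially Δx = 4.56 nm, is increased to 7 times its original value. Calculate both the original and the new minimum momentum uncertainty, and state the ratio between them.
Original Δp_min = 1.156 × 10^-26 kg·m/s; new Δp'_min = 1.652 × 10^-27 kg·m/s; ratio Δp'_min/Δp_min = 1/7.

From the uncertainty principle ΔxΔp ≥ ℏ/2, the minimum momentum uncertainty is Δp_min = ℏ/(2Δx).

Original (Δx = 4.56 nm = 4.560e-09 m):
Δp_min = (1.055e-34 J·s)/(2 × 4.560e-09 m) = 1.156e-26 kg·m/s

When Δx → 7Δx:
Δp'_min = ℏ/(2 × 7Δx) = (1/7) × ℏ/(2Δx) = (1/7) × Δp_min
Δp'_min = 1/7 × 1.156e-26 kg·m/s = 1.652e-27 kg·m/s

Since Δp_min ∝ 1/Δx, when Δx is increased to 7 times its original value, Δp_min decreases to 1/7 of its original value.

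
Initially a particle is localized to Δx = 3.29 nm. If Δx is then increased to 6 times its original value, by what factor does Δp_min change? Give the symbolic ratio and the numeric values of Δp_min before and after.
Original Δp_min = 1.603 × 10^-26 kg·m/s; new Δp'_min = 2.671 × 10^-27 kg·m/s; ratio Δp'_min/Δp_min = 1/6.

From the uncertainty principle ΔxΔp ≥ ℏ/2, the minimum momentum uncertainty is Δp_min = ℏ/(2Δx).

Original (Δx = 3.29 nm = 3.290e-09 m):
Δp_min = (1.055e-34 J·s)/(2 × 3.290e-09 m) = 1.603e-26 kg·m/s

When Δx → 6Δx:
Δp'_min = ℏ/(2 × 6Δx) = (1/6) × ℏ/(2Δx) = (1/6) × Δp_min
Δp'_min = 1/6 × 1.603e-26 kg·m/s = 2.671e-27 kg·m/s

Since Δp_min ∝ 1/Δx, when Δx is increased to 6 times its original value, Δp_min decreases to 1/6 of its original value.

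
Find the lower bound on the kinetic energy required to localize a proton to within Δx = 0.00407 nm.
313.159 meV

Localizing a particle requires giving it sufficient momentum uncertainty:

1. From uncertainty principle: Δp ≥ ℏ/(2Δx)
   Δp_min = (1.055e-34 J·s) / (2 × 4.070e-12 m)
   Δp_min = 1.296e-23 kg·m/s

2. This momentum uncertainty corresponds to kinetic energy:
   KE ≈ (Δp)²/(2m) = (1.296e-23)²/(2 × 1.673e-27 kg)
   KE = 5.017e-20 J = 313.159 meV

Tighter localization requires more energy.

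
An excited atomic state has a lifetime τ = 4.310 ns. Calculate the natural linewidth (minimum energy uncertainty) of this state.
76.359 neV

Using the energy-time uncertainty principle:
ΔEΔt ≥ ℏ/2

The lifetime τ represents the time uncertainty Δt.
The natural linewidth (minimum energy uncertainty) is:

ΔE = ℏ/(2τ)
ΔE = (1.055e-34 J·s) / (2 × 4.310e-09 s)
ΔE = 1.223e-26 J = 76.359 neV

This natural linewidth limits the precision of spectroscopic measurements.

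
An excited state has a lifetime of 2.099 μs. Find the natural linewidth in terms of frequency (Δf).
37.912 kHz

Using the energy-time uncertainty principle and E = hf:
ΔEΔt ≥ ℏ/2
hΔf·Δt ≥ ℏ/2

The minimum frequency uncertainty is:
Δf = ℏ/(2hτ) = 1/(4πτ)
Δf = 1/(4π × 2.099e-06 s)
Δf = 3.791e+04 Hz = 37.912 kHz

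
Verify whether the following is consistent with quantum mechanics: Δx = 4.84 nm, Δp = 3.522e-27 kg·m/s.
No, it violates the uncertainty principle (impossible measurement).

Calculate the product ΔxΔp:
ΔxΔp = (4.840e-09 m) × (3.522e-27 kg·m/s)
ΔxΔp = 1.705e-35 J·s

Compare to the minimum allowed value ℏ/2:
ℏ/2 = 5.273e-35 J·s

Since ΔxΔp = 1.705e-35 J·s < 5.273e-35 J·s = ℏ/2,
the measurement violates the uncertainty principle.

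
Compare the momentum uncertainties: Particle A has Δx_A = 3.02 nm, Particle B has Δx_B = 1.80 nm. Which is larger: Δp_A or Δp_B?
Particle B has the larger minimum momentum uncertainty, by a factor of 1.68.

For each particle, the minimum momentum uncertainty is Δp_min = ℏ/(2Δx):

Particle A: Δp_A = ℏ/(2×3.020e-09 m) = 1.746e-26 kg·m/s
Particle B: Δp_B = ℏ/(2×1.800e-09 m) = 2.929e-26 kg·m/s

Ratio: Δp_B/Δp_A = 1.68

Since Δp_min ∝ 1/Δx, the particle with smaller position uncertainty (B) has larger momentum uncertainty.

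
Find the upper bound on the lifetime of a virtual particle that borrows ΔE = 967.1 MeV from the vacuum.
3.403 × 10^-25 s

Using the energy-time uncertainty principle:
ΔEΔt ≥ ℏ/2

For a virtual particle borrowing energy ΔE, the maximum lifetime is:
Δt_max = ℏ/(2ΔE)

Converting energy:
ΔE = 967.1 MeV = 1.549e-10 J

Δt_max = (1.055e-34 J·s) / (2 × 1.549e-10 J)
Δt_max = 3.403e-25 s = 3.403 × 10^-25 s

Virtual particles with higher borrowed energy exist for shorter times.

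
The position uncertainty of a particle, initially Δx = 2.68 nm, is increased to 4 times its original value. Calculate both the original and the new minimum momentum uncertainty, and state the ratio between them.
Original Δp_min = 1.967 × 10^-26 kg·m/s; new Δp'_min = 4.919 × 10^-27 kg·m/s; ratio Δp'_min/Δp_min = 1/4.

From the uncertainty principle ΔxΔp ≥ ℏ/2, the minimum momentum uncertainty is Δp_min = ℏ/(2Δx).

Original (Δx = 2.68 nm = 2.680e-09 m):
Δp_min = (1.055e-34 J·s)/(2 × 2.680e-09 m) = 1.967e-26 kg·m/s

When Δx → 4Δx:
Δp'_min = ℏ/(2 × 4Δx) = (1/4) × ℏ/(2Δx) = (1/4) × Δp_min
Δp'_min = 1/4 × 1.967e-26 kg·m/s = 4.919e-27 kg·m/s

Since Δp_min ∝ 1/Δx, when Δx is increased to 4 times its original value, Δp_min decreases to 1/4 of its original value.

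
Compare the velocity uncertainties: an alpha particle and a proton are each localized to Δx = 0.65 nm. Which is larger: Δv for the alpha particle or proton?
The proton has the larger minimum velocity uncertainty, by a ratio of 4.0.

For both particles, Δp_min = ℏ/(2Δx) = 8.112e-26 kg·m/s (same for both).

The velocity uncertainty is Δv = Δp/m:
- alpha particle: Δv = 8.112e-26 / 6.645e-27 = 1.221e+01 m/s = 12.208 m/s
- proton: Δv = 8.112e-26 / 1.673e-27 = 4.850e+01 m/s = 48.499 m/s

Ratio: 4.850e+01 / 1.221e+01 = 4.0

The lighter particle has larger velocity uncertainty because Δv ∝ 1/m.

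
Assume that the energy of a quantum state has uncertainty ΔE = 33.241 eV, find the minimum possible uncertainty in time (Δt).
9.901 as

Using the energy-time uncertainty principle:
ΔEΔt ≥ ℏ/2

The minimum uncertainty in time is:
Δt_min = ℏ/(2ΔE)
Δt_min = (1.055e-34 J·s) / (2 × 5.326e-18 J)
Δt_min = 9.901e-18 s = 9.901 as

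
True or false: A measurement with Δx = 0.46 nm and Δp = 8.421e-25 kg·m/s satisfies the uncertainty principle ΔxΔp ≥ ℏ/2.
Yes, it satisfies the uncertainty principle.

Calculate the product ΔxΔp:
ΔxΔp = (4.600e-10 m) × (8.421e-25 kg·m/s)
ΔxΔp = 3.874e-34 J·s

Compare to the minimum allowed value ℏ/2:
ℏ/2 = 5.273e-35 J·s

Since ΔxΔp = 3.874e-34 J·s ≥ 5.273e-35 J·s = ℏ/2,
the measurement satisfies the uncertainty principle.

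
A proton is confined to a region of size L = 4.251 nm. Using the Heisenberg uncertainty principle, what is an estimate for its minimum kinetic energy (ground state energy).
287.060 neV

Using the uncertainty principle to estimate ground state energy:

1. The position uncertainty is approximately the confinement size:
   Δx ≈ L = 4.251e-09 m

2. From ΔxΔp ≥ ℏ/2, the minimum momentum uncertainty is:
   Δp ≈ ℏ/(2L) = 1.240e-26 kg·m/s

3. The kinetic energy is approximately:
   KE ≈ (Δp)²/(2m) = (1.240e-26)²/(2 × 1.673e-27 kg)
   KE ≈ 4.599e-26 J = 287.060 neV

This is an order-of-magnitude estimate of the ground state energy.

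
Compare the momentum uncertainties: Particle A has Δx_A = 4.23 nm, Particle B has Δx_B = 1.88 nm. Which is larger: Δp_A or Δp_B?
Particle B has the larger minimum momentum uncertainty, by a factor of 2.25.

For each particle, the minimum momentum uncertainty is Δp_min = ℏ/(2Δx):

Particle A: Δp_A = ℏ/(2×4.230e-09 m) = 1.247e-26 kg·m/s
Particle B: Δp_B = ℏ/(2×1.880e-09 m) = 2.805e-26 kg·m/s

Ratio: Δp_B/Δp_A = 2.25

Since Δp_min ∝ 1/Δx, the particle with smaller position uncertainty (B) has larger momentum uncertainty.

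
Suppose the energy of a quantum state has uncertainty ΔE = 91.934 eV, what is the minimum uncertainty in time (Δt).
3.580 as

Using the energy-time uncertainty principle:
ΔEΔt ≥ ℏ/2

The minimum uncertainty in time is:
Δt_min = ℏ/(2ΔE)
Δt_min = (1.055e-34 J·s) / (2 × 1.473e-17 J)
Δt_min = 3.580e-18 s = 3.580 as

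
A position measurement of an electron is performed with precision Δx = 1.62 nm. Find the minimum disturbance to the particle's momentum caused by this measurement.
3.255 × 10^-26 kg·m/s

The uncertainty principle implies that measuring position disturbs momentum:
ΔxΔp ≥ ℏ/2

When we measure position with precision Δx, we necessarily introduce a momentum uncertainty:
Δp ≥ ℏ/(2Δx)
Δp_min = (1.055e-34 J·s) / (2 × 1.620e-09 m)
Δp_min = 3.255e-26 kg·m/s

The more precisely we measure position, the greater the momentum disturbance.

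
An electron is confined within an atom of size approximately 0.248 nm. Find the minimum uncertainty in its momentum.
2.126 × 10^-25 kg·m/s

Using the Heisenberg uncertainty principle:
ΔxΔp ≥ ℏ/2

With Δx ≈ L = 2.480e-10 m (the confinement size):
Δp_min = ℏ/(2Δx)
Δp_min = (1.055e-34 J·s) / (2 × 2.480e-10 m)
Δp_min = 2.126e-25 kg·m/s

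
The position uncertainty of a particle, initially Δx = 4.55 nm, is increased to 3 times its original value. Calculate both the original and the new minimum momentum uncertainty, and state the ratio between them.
Original Δp_min = 1.159 × 10^-26 kg·m/s; new Δp'_min = 3.863 × 10^-27 kg·m/s; ratio Δp'_min/Δp_min = 1/3.

From the uncertainty principle ΔxΔp ≥ ℏ/2, the minimum momentum uncertainty is Δp_min = ℏ/(2Δx).

Original (Δx = 4.55 nm = 4.550e-09 m):
Δp_min = (1.055e-34 J·s)/(2 × 4.550e-09 m) = 1.159e-26 kg·m/s

When Δx → 3Δx:
Δp'_min = ℏ/(2 × 3Δx) = (1/3) × ℏ/(2Δx) = (1/3) × Δp_min
Δp'_min = 1/3 × 1.159e-26 kg·m/s = 3.863e-27 kg·m/s

Since Δp_min ∝ 1/Δx, when Δx is increased to 3 times its original value, Δp_min decreases to 1/3 of its original value.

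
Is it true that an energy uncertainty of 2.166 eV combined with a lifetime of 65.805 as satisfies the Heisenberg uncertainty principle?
No, it violates the uncertainty relation.

Calculate the product ΔEΔt:
ΔE = 2.166 eV = 3.470e-19 J
ΔEΔt = (3.470e-19 J) × (6.581e-17 s)
ΔEΔt = 2.284e-35 J·s

Compare to the minimum allowed value ℏ/2:
ℏ/2 = 5.273e-35 J·s

Since ΔEΔt = 2.284e-35 J·s < 5.273e-35 J·s = ℏ/2,
this violates the uncertainty relation.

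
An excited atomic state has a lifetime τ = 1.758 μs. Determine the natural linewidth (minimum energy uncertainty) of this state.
187.205 peV

Using the energy-time uncertainty principle:
ΔEΔt ≥ ℏ/2

The lifetime τ represents the time uncertainty Δt.
The natural linewidth (minimum energy uncertainty) is:

ΔE = ℏ/(2τ)
ΔE = (1.055e-34 J·s) / (2 × 1.758e-06 s)
ΔE = 2.999e-29 J = 187.205 peV

This natural linewidth limits the precision of spectroscopic measurements.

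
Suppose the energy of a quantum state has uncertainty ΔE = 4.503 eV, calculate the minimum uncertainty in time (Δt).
73.086 as

Using the energy-time uncertainty principle:
ΔEΔt ≥ ℏ/2

The minimum uncertainty in time is:
Δt_min = ℏ/(2ΔE)
Δt_min = (1.055e-34 J·s) / (2 × 7.215e-19 J)
Δt_min = 7.309e-17 s = 73.086 as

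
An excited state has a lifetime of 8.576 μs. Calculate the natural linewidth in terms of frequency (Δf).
9.279 kHz

Using the energy-time uncertainty principle and E = hf:
ΔEΔt ≥ ℏ/2
hΔf·Δt ≥ ℏ/2

The minimum frequency uncertainty is:
Δf = ℏ/(2hτ) = 1/(4πτ)
Δf = 1/(4π × 8.576e-06 s)
Δf = 9.279e+03 Hz = 9.279 kHz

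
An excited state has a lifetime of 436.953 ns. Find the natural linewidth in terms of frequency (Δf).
182.119 kHz

Using the energy-time uncertainty principle and E = hf:
ΔEΔt ≥ ℏ/2
hΔf·Δt ≥ ℏ/2

The minimum frequency uncertainty is:
Δf = ℏ/(2hτ) = 1/(4πτ)
Δf = 1/(4π × 4.370e-07 s)
Δf = 1.821e+05 Hz = 182.119 kHz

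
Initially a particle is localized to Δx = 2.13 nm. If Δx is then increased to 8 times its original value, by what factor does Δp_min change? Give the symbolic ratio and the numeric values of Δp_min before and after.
Original Δp_min = 2.476 × 10^-26 kg·m/s; new Δp'_min = 3.094 × 10^-27 kg·m/s; ratio Δp'_min/Δp_min = 1/8.

From the uncertainty principle ΔxΔp ≥ ℏ/2, the minimum momentum uncertainty is Δp_min = ℏ/(2Δx).

Original (Δx = 2.13 nm = 2.130e-09 m):
Δp_min = (1.055e-34 J·s)/(2 × 2.130e-09 m) = 2.476e-26 kg·m/s

When Δx → 8Δx:
Δp'_min = ℏ/(2 × 8Δx) = (1/8) × ℏ/(2Δx) = (1/8) × Δp_min
Δp'_min = 1/8 × 2.476e-26 kg·m/s = 3.094e-27 kg·m/s

Since Δp_min ∝ 1/Δx, when Δx is increased to 8 times its original value, Δp_min decreases to 1/8 of its original value.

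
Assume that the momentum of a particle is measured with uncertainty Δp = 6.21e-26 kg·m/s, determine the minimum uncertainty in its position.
849.092 pm

Using the Heisenberg uncertainty principle:
ΔxΔp ≥ ℏ/2

The minimum uncertainty in position is:
Δx_min = ℏ/(2Δp)
Δx_min = (1.055e-34 J·s) / (2 × 6.210e-26 kg·m/s)
Δx_min = 8.491e-10 m = 849.092 pm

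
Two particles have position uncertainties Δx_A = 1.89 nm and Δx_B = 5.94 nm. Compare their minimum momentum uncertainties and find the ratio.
Particle A has the larger minimum momentum uncertainty, by a factor of 3.14.

For each particle, the minimum momentum uncertainty is Δp_min = ℏ/(2Δx):

Particle A: Δp_A = ℏ/(2×1.890e-09 m) = 2.790e-26 kg·m/s
Particle B: Δp_B = ℏ/(2×5.940e-09 m) = 8.877e-27 kg·m/s

Ratio: Δp_A/Δp_B = 3.14

Since Δp_min ∝ 1/Δx, the particle with smaller position uncertainty (A) has larger momentum uncertainty.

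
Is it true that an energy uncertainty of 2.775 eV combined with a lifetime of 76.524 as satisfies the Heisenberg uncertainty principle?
No, it violates the uncertainty relation.

Calculate the product ΔEΔt:
ΔE = 2.775 eV = 4.446e-19 J
ΔEΔt = (4.446e-19 J) × (7.652e-17 s)
ΔEΔt = 3.402e-35 J·s

Compare to the minimum allowed value ℏ/2:
ℏ/2 = 5.273e-35 J·s

Since ΔEΔt = 3.402e-35 J·s < 5.273e-35 J·s = ℏ/2,
this violates the uncertainty relation.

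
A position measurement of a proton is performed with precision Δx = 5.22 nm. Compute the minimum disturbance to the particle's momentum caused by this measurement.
1.010 × 10^-26 kg·m/s

The uncertainty principle implies that measuring position disturbs momentum:
ΔxΔp ≥ ℏ/2

When we measure position with precision Δx, we necessarily introduce a momentum uncertainty:
Δp ≥ ℏ/(2Δx)
Δp_min = (1.055e-34 J·s) / (2 × 5.220e-09 m)
Δp_min = 1.010e-26 kg·m/s

The more precisely we measure position, the greater the momentum disturbance.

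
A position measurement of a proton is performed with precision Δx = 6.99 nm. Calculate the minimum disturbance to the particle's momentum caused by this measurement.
7.543 × 10^-27 kg·m/s

The uncertainty principle implies that measuring position disturbs momentum:
ΔxΔp ≥ ℏ/2

When we measure position with precision Δx, we necessarily introduce a momentum uncertainty:
Δp ≥ ℏ/(2Δx)
Δp_min = (1.055e-34 J·s) / (2 × 6.990e-09 m)
Δp_min = 7.543e-27 kg·m/s

The more precisely we measure position, the greater the momentum disturbance.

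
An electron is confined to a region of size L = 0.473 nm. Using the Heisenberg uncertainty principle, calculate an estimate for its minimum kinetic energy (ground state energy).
42.574 meV

Using the uncertainty principle to estimate ground state energy:

1. The position uncertainty is approximately the confinement size:
   Δx ≈ L = 4.730e-10 m

2. From ΔxΔp ≥ ℏ/2, the minimum momentum uncertainty is:
   Δp ≈ ℏ/(2L) = 1.115e-25 kg·m/s

3. The kinetic energy is approximately:
   KE ≈ (Δp)²/(2m) = (1.115e-25)²/(2 × 9.109e-31 kg)
   KE ≈ 6.821e-21 J = 42.574 meV

This is an order-of-magnitude estimate of the ground state energy.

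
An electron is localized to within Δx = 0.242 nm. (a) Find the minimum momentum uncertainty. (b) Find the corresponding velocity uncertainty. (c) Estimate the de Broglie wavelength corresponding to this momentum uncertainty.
(a) Δp_min = 2.179 × 10^-25 kg·m/s
(b) Δv_min = 239.189 km/s
(c) λ_dB = 3.041 nm

Step-by-step:

(a) From the uncertainty principle:
Δp_min = ℏ/(2Δx) = (1.055e-34 J·s)/(2 × 2.420e-10 m) = 2.179e-25 kg·m/s

(b) The velocity uncertainty:
Δv = Δp/m = (2.179e-25 kg·m/s)/(9.109e-31 kg) = 2.392e+05 m/s = 239.189 km/s

(c) The de Broglie wavelength for this momentum:
λ = h/p = (6.626e-34 J·s)/(2.179e-25 kg·m/s) = 3.041e-09 m = 3.041 nm

Note: The de Broglie wavelength is comparable to the localization size, as expected from wave-particle duality.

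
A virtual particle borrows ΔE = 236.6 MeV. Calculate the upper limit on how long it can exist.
1.391 ys

Using the energy-time uncertainty principle:
ΔEΔt ≥ ℏ/2

For a virtual particle borrowing energy ΔE, the maximum lifetime is:
Δt_max = ℏ/(2ΔE)

Converting energy:
ΔE = 236.6 MeV = 3.791e-11 J

Δt_max = (1.055e-34 J·s) / (2 × 3.791e-11 J)
Δt_max = 1.391e-24 s = 1.391 ys

Virtual particles with higher borrowed energy exist for shorter times.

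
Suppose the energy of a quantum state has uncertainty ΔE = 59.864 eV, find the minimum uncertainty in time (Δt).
5.498 as

Using the energy-time uncertainty principle:
ΔEΔt ≥ ℏ/2

The minimum uncertainty in time is:
Δt_min = ℏ/(2ΔE)
Δt_min = (1.055e-34 J·s) / (2 × 9.591e-18 J)
Δt_min = 5.498e-18 s = 5.498 as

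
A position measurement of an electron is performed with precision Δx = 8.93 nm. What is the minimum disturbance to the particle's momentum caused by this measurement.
5.905 × 10^-27 kg·m/s

The uncertainty principle implies that measuring position disturbs momentum:
ΔxΔp ≥ ℏ/2

When we measure position with precision Δx, we necessarily introduce a momentum uncertainty:
Δp ≥ ℏ/(2Δx)
Δp_min = (1.055e-34 J·s) / (2 × 8.930e-09 m)
Δp_min = 5.905e-27 kg·m/s

The more precisely we measure position, the greater the momentum disturbance.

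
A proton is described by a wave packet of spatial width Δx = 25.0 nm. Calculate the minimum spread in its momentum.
2.109 × 10^-27 kg·m/s

For a wave packet, the spatial width Δx and momentum spread Δp are related by the uncertainty principle:
ΔxΔp ≥ ℏ/2

The minimum momentum spread is:
Δp_min = ℏ/(2Δx)
Δp_min = (1.055e-34 J·s) / (2 × 2.500e-08 m)
Δp_min = 2.109e-27 kg·m/s

A wave packet cannot have both a well-defined position and well-defined momentum.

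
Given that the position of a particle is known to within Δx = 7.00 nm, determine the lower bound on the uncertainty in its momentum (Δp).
7.533 × 10^-27 kg·m/s

Using the Heisenberg uncertainty principle:
ΔxΔp ≥ ℏ/2

The minimum uncertainty in momentum is:
Δp_min = ℏ/(2Δx)
Δp_min = (1.055e-34 J·s) / (2 × 7.000e-09 m)
Δp_min = 7.533e-27 kg·m/s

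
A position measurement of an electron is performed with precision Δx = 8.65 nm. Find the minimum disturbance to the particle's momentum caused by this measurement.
6.096 × 10^-27 kg·m/s

The uncertainty principle implies that measuring position disturbs momentum:
ΔxΔp ≥ ℏ/2

When we measure position with precision Δx, we necessarily introduce a momentum uncertainty:
Δp ≥ ℏ/(2Δx)
Δp_min = (1.055e-34 J·s) / (2 × 8.650e-09 m)
Δp_min = 6.096e-27 kg·m/s

The more precisely we measure position, the greater the momentum disturbance.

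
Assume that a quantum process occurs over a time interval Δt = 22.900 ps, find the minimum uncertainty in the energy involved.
14.371 μeV

Using the energy-time uncertainty principle:
ΔEΔt ≥ ℏ/2

The minimum uncertainty in energy is:
ΔE_min = ℏ/(2Δt)
ΔE_min = (1.055e-34 J·s) / (2 × 2.290e-11 s)
ΔE_min = 2.303e-24 J = 14.371 μeV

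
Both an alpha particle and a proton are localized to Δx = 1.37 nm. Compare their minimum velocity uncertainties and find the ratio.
The proton has the larger minimum velocity uncertainty, by a ratio of 4.0.

For both particles, Δp_min = ℏ/(2Δx) = 3.849e-26 kg·m/s (same for both).

The velocity uncertainty is Δv = Δp/m:
- alpha particle: Δv = 3.849e-26 / 6.645e-27 = 5.792e+00 m/s = 5.792 m/s
- proton: Δv = 3.849e-26 / 1.673e-27 = 2.301e+01 m/s = 23.011 m/s

Ratio: 2.301e+01 / 5.792e+00 = 4.0

The lighter particle has larger velocity uncertainty because Δv ∝ 1/m.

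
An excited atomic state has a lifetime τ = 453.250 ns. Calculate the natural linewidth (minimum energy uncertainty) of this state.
726.103 peV

Using the energy-time uncertainty principle:
ΔEΔt ≥ ℏ/2

The lifetime τ represents the time uncertainty Δt.
The natural linewidth (minimum energy uncertainty) is:

ΔE = ℏ/(2τ)
ΔE = (1.055e-34 J·s) / (2 × 4.533e-07 s)
ΔE = 1.163e-28 J = 726.103 peV

This natural linewidth limits the precision of spectroscopic measurements.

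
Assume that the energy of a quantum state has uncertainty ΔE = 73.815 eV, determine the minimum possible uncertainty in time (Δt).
4.459 as

Using the energy-time uncertainty principle:
ΔEΔt ≥ ℏ/2

The minimum uncertainty in time is:
Δt_min = ℏ/(2ΔE)
Δt_min = (1.055e-34 J·s) / (2 × 1.183e-17 J)
Δt_min = 4.459e-18 s = 4.459 as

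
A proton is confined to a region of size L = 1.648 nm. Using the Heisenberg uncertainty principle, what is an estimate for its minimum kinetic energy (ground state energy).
1.910 μeV

Using the uncertainty principle to estimate ground state energy:

1. The position uncertainty is approximately the confinement size:
   Δx ≈ L = 1.648e-09 m

2. From ΔxΔp ≥ ℏ/2, the minimum momentum uncertainty is:
   Δp ≈ ℏ/(2L) = 3.200e-26 kg·m/s

3. The kinetic energy is approximately:
   KE ≈ (Δp)²/(2m) = (3.200e-26)²/(2 × 1.673e-27 kg)
   KE ≈ 3.060e-25 J = 1.910 μeV

This is an order-of-magnitude estimate of the ground state energy.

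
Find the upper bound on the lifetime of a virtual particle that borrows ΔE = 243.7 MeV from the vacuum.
1.350 ys

Using the energy-time uncertainty principle:
ΔEΔt ≥ ℏ/2

For a virtual particle borrowing energy ΔE, the maximum lifetime is:
Δt_max = ℏ/(2ΔE)

Converting energy:
ΔE = 243.7 MeV = 3.905e-11 J

Δt_max = (1.055e-34 J·s) / (2 × 3.905e-11 J)
Δt_max = 1.350e-24 s = 1.350 ys

Virtual particles with higher borrowed energy exist for shorter times.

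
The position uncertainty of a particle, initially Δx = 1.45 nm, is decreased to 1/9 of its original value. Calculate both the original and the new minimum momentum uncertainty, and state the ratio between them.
Original Δp_min = 3.636 × 10^-26 kg·m/s; new Δp'_min = 3.273 × 10^-25 kg·m/s; ratio Δp'_min/Δp_min = 9.

From the uncertainty principle ΔxΔp ≥ ℏ/2, the minimum momentum uncertainty is Δp_min = ℏ/(2Δx).

Original (Δx = 1.45 nm = 1.450e-09 m):
Δp_min = (1.055e-34 J·s)/(2 × 1.450e-09 m) = 3.636e-26 kg·m/s

When Δx → (1/9)Δx:
Δp'_min = ℏ/(2 × (1/9)Δx) = 9 × ℏ/(2Δx) = 9 × Δp_min
Δp'_min = 9 × 3.636e-26 kg·m/s = 3.273e-25 kg·m/s

Since Δp_min ∝ 1/Δx, when Δx is decreased to 1/9 of its original value, Δp_min increases to 9 times its original value.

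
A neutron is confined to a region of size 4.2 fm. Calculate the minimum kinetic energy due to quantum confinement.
293.668 keV

Using the uncertainty principle:

1. Position uncertainty: Δx ≈ 4.200e-15 m
2. Minimum momentum uncertainty: Δp = ℏ/(2Δx) = 1.255e-20 kg·m/s
3. Minimum kinetic energy:
   KE = (Δp)²/(2m) = (1.255e-20)²/(2 × 1.675e-27 kg)
   KE = 4.705e-14 J = 293.668 keV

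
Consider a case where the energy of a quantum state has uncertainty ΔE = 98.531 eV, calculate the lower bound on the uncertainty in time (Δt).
3.340 as

Using the energy-time uncertainty principle:
ΔEΔt ≥ ℏ/2

The minimum uncertainty in time is:
Δt_min = ℏ/(2ΔE)
Δt_min = (1.055e-34 J·s) / (2 × 1.579e-17 J)
Δt_min = 3.340e-18 s = 3.340 as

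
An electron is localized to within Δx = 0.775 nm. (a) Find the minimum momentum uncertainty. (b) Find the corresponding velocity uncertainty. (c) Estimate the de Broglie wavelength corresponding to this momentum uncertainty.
(a) Δp_min = 6.804 × 10^-26 kg·m/s
(b) Δv_min = 74.689 km/s
(c) λ_dB = 9.739 nm

Step-by-step:

(a) From the uncertainty principle:
Δp_min = ℏ/(2Δx) = (1.055e-34 J·s)/(2 × 7.750e-10 m) = 6.804e-26 kg·m/s

(b) The velocity uncertainty:
Δv = Δp/m = (6.804e-26 kg·m/s)/(9.109e-31 kg) = 7.469e+04 m/s = 74.689 km/s

(c) The de Broglie wavelength for this momentum:
λ = h/p = (6.626e-34 J·s)/(6.804e-26 kg·m/s) = 9.739e-09 m = 9.739 nm

Note: The de Broglie wavelength is comparable to the localization size, as expected from wave-particle duality.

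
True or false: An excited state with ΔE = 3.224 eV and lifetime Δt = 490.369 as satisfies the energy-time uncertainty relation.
Yes, it satisfies the uncertainty relation.

Calculate the product ΔEΔt:
ΔE = 3.224 eV = 5.165e-19 J
ΔEΔt = (5.165e-19 J) × (4.904e-16 s)
ΔEΔt = 2.533e-34 J·s

Compare to the minimum allowed value ℏ/2:
ℏ/2 = 5.273e-35 J·s

Since ΔEΔt = 2.533e-34 J·s ≥ 5.273e-35 J·s = ℏ/2,
this satisfies the uncertainty relation.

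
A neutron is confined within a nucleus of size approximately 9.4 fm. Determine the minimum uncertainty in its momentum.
5.609 × 10^-21 kg·m/s

Using the Heisenberg uncertainty principle:
ΔxΔp ≥ ℏ/2

With Δx ≈ L = 9.400e-15 m (the confinement size):
Δp_min = ℏ/(2Δx)
Δp_min = (1.055e-34 J·s) / (2 × 9.400e-15 m)
Δp_min = 5.609e-21 kg·m/s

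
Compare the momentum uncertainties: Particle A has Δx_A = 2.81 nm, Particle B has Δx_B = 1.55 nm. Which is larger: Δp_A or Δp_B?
Particle B has the larger minimum momentum uncertainty, by a factor of 1.81.

For each particle, the minimum momentum uncertainty is Δp_min = ℏ/(2Δx):

Particle A: Δp_A = ℏ/(2×2.810e-09 m) = 1.876e-26 kg·m/s
Particle B: Δp_B = ℏ/(2×1.550e-09 m) = 3.402e-26 kg·m/s

Ratio: Δp_B/Δp_A = 1.81

Since Δp_min ∝ 1/Δx, the particle with smaller position uncertainty (B) has larger momentum uncertainty.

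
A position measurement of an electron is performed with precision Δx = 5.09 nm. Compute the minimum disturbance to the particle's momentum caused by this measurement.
1.036 × 10^-26 kg·m/s

The uncertainty principle implies that measuring position disturbs momentum:
ΔxΔp ≥ ℏ/2

When we measure position with precision Δx, we necessarily introduce a momentum uncertainty:
Δp ≥ ℏ/(2Δx)
Δp_min = (1.055e-34 J·s) / (2 × 5.090e-09 m)
Δp_min = 1.036e-26 kg·m/s

The more precisely we measure position, the greater the momentum disturbance.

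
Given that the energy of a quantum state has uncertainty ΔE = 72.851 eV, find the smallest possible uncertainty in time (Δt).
4.518 as

Using the energy-time uncertainty principle:
ΔEΔt ≥ ℏ/2

The minimum uncertainty in time is:
Δt_min = ℏ/(2ΔE)
Δt_min = (1.055e-34 J·s) / (2 × 1.167e-17 J)
Δt_min = 4.518e-18 s = 4.518 as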